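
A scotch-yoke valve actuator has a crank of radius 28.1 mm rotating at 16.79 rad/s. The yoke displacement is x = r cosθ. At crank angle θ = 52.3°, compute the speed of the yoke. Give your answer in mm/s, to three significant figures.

373

ω = 16.79 rad/s
x = r cosθ ⇒ ẋ = −rω sinθ.
|v| = rω|sinθ| = 0.0281·16.79·|sin 52.3°| = 0.3733 m/s = 373.3 mm/s.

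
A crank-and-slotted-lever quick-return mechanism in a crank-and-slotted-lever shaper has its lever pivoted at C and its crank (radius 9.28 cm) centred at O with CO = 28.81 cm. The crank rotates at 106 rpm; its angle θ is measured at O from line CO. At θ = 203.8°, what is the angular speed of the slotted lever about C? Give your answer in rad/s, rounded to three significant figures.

4.12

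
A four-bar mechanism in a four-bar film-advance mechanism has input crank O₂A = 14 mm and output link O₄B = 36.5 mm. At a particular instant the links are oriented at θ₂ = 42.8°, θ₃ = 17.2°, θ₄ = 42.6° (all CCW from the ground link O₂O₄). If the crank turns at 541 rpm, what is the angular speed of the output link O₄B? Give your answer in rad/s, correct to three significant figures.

ω₂ = 56.65 rad/s (from 541 rpm).
Differentiating the loop-closure r₂e^{iθ₂}+r₃e^{iθ₃}=r₁+r₄e^{iθ₄} gives r₂ω₂e^{iθ₂}+r₃ω₃e^{iθ₃}=r₄ω₄e^{iθ₄}.
Eliminating the other unknown: ω₄ = r₂ω₂ sin(θ₂−θ₃) / [r₄ sin(θ₄−θ₃)].
Numerator sine = +0.43209; denominator sine = +0.42894.
Result = 0.014·56.65·(+0.43209) / (0.0365·(+0.42894)) = +21.89 rad/s; magnitude 21.89 rad/s.

21.9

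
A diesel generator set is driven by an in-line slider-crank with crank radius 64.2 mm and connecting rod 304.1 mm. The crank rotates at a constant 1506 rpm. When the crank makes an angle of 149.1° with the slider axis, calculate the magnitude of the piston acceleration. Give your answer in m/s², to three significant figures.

1210

ω = 2π·1506/60 = 157.7 rad/s
x(θ) = r cosθ + √(L² − r² sin²θ); with ω constant, a = ω²·d²x/dθ².
d²x/dθ² = −r cosθ − r²(cos2θ)/√u − r⁴ sin²2θ/(4u^{3/2}),  u = L² − r² sin²θ = 0.0913898 m².
Substituting r = 0.0642 m, L = 0.3041 m, θ = 149.1°: d²x/dθ² = +0.048526 m.
a = ω²·d²x/dθ² = (157.7)²·(+0.048526) = +1206.9 m/s²;  |a| = 1206.9 m/s².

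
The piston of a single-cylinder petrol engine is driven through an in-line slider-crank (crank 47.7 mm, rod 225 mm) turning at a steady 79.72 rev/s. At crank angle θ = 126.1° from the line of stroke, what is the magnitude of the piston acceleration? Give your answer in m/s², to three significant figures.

ω = 2π·79.7 = 500.9 rad/s
x(θ) = r cosθ + √(L² − r² sin²θ); with ω constant, a = ω²·d²x/dθ².
d²x/dθ² = −r cosθ − r²(cos2θ)/√u − r⁴ sin²2θ/(4u^{3/2}),  u = L² − r² sin²θ = 0.0491396 m².
Substituting r = 0.0477 m, L = 0.225 m, θ = 126.1°: d²x/dθ² = +0.031135 m.
a = ω²·d²x/dθ² = (500.9)²·(+0.031135) = +7811.6 m/s²;  |a| = 7811.6 m/s².

7810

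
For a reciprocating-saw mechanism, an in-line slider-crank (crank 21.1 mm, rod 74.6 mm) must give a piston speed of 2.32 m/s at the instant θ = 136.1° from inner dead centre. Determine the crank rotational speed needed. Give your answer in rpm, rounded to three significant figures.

1910

For an in-line slider-crank, |v_piston| = rω|sinθ|·[1 + r cosθ/√(L² − r² sin²θ)].
With r = 0.0211 m, L = 0.0746 m, θ = 136.1°: the bracketed kinematic factor |dx/dθ| = 0.01159 m.
ω = v/|dx/dθ| = 2.32/0.01159 = 200.17 rad/s.
N = 60ω/(2π) = 1911.5 rpm.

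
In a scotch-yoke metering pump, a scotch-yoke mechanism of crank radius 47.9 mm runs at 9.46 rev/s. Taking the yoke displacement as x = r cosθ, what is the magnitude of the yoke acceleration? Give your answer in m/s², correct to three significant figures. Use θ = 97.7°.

22.7

ω = 59.44 rad/s (from 9.46 rev/s).
x = r cosθ ⇒ ẍ = −rω² cosθ (ω constant).
|a| = rω²|cosθ| = 0.0479·(59.44)²·|cos 97.7°| = 22.674 m/s².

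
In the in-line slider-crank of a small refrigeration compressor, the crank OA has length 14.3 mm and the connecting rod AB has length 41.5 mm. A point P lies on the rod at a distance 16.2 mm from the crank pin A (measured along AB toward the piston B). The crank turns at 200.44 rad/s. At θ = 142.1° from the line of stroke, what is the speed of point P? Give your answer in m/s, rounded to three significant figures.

2.09

ω = 200.4 rad/s.  Crank-pin speed |V_A| = rω = 2.8663 m/s, perpendicular to OA.
Rod angle: sinφ = −(r/L) sinθ ⇒ φ = -12.220°; ω_rod = −rω cosθ/√(L²−r²sin²θ) = +55.763 rad/s.
V_P = V_A + ω_rod × AP, with AP = 0.0162 m along the rod.
Components: V_Px = −rω sinθ − a·ω_rod·sinφ = -1.5695 m/s;  V_Py = rω cosθ + a·ω_rod·cosφ = -1.3788 m/s.
|V_P| = √(V_Px² + V_Py²) = 2.0892 m/s.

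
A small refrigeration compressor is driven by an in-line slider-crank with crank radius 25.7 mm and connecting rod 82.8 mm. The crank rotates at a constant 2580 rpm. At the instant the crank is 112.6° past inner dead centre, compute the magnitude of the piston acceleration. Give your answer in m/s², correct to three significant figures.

1140

ω = 2π·2580/60 = 270.2 rad/s
x(θ) = r cosθ + √(L² − r² sin²θ); with ω constant, a = ω²·d²x/dθ².
d²x/dθ² = −r cosθ − r²(cos2θ)/√u − r⁴ sin²2θ/(4u^{3/2}),  u = L² − r² sin²θ = 0.00629289 m².
Substituting r = 0.0257 m, L = 0.0828 m, θ = 112.6°: d²x/dθ² = +0.015633 m.
a = ω²·d²x/dθ² = (270.2)²·(+0.015633) = +1141.2 m/s²;  |a| = 1141.2 m/s².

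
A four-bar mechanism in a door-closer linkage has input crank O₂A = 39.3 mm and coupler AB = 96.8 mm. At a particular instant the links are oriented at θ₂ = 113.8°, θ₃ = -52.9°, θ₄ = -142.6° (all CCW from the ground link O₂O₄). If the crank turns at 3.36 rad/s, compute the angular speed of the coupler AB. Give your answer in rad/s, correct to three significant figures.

1.33

ω₂ = 3.36 rad/s
Differentiating the loop-closure r₂e^{iθ₂}+r₃e^{iθ₃}=r₁+r₄e^{iθ₄} gives r₂ω₂e^{iθ₂}+r₃ω₃e^{iθ₃}=r₄ω₄e^{iθ₄}.
Eliminating the other unknown: ω₃ = r₂ω₂ sin(θ₄−θ₂) / [r₃ sin(θ₃−θ₄)].
Numerator sine = +0.97196; denominator sine = +0.99999.
Result = 0.0393·3.36·(+0.97196) / (0.0968·(+0.99999)) = +1.3259 rad/s; magnitude 1.3259 rad/s.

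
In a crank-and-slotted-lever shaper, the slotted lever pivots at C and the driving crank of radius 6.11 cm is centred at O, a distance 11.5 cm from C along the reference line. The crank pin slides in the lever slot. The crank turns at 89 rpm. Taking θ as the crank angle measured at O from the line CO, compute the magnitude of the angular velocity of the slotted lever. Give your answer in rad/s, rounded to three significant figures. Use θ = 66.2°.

ω = 9.32 rad/s (from 89 rpm).
Crank pin A relative to C: A = (d + r cosθ, r sinθ); lever angle φ = atan2(r sinθ, d + r cosθ).
Differentiating tanφ: φ̇ = rω(d cosθ + r)/(d² + r² + 2dr cosθ).
d² + r² + 2dr cosθ = |CA|² = 0.0226292 m²;  d cosθ + r = +0.10751 m.
|ω_lever| = |0.0611·9.32·+0.10751| / 0.0226292 = 2.7054 rad/s.

2.71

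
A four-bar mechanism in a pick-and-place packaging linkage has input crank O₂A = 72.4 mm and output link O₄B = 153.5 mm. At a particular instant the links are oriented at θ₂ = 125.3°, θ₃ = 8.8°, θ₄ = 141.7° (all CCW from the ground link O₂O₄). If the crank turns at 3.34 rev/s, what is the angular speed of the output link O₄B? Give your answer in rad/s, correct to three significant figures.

ω₂ = 20.99 rad/s (from 3.34 rev/s).
Differentiating the loop-closure r₂e^{iθ₂}+r₃e^{iθ₃}=r₁+r₄e^{iθ₄} gives r₂ω₂e^{iθ₂}+r₃ω₃e^{iθ₃}=r₄ω₄e^{iθ₄}.
Eliminating the other unknown: ω₄ = r₂ω₂ sin(θ₂−θ₃) / [r₄ sin(θ₄−θ₃)].
Numerator sine = +0.89493; denominator sine = +0.73254.
Result = 0.0724·20.99·(+0.89493) / (0.1535·(+0.73254)) = +12.092 rad/s; magnitude 12.092 rad/s.

12.1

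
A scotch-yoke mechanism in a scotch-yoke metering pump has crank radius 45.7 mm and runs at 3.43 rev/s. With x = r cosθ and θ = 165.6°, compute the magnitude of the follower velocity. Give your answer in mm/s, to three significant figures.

ω = 21.55 rad/s (from 3.43 rev/s).
x = r cosθ ⇒ ẋ = −rω sinθ.
|v| = rω|sinθ| = 0.0457·21.55·|sin 165.6°| = 0.24493 m/s = 244.93 mm/s.

245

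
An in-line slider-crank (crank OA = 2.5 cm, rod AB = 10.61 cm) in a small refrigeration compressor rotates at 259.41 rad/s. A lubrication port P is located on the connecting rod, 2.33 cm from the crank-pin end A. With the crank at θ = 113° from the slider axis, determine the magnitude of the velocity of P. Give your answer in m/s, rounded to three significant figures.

6.17

ω = 259.4 rad/s.  Crank-pin speed |V_A| = rω = 6.4853 m/s, perpendicular to OA.
Rod angle: sinφ = −(r/L) sinθ ⇒ φ = -12.527°; ω_rod = −rω cosθ/√(L²−r²sin²θ) = +24.465 rad/s.
V_P = V_A + ω_rod × AP, with AP = 0.0233 m along the rod.
Components: V_Px = −rω sinθ − a·ω_rod·sinφ = -5.8461 m/s;  V_Py = rω cosθ + a·ω_rod·cosφ = -1.9775 m/s.
|V_P| = √(V_Px² + V_Py²) = 6.1715 m/s.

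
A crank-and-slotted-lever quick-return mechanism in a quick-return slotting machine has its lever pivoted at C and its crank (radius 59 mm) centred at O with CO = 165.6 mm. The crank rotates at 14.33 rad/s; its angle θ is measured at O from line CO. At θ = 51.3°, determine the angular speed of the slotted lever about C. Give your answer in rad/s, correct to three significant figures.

3.19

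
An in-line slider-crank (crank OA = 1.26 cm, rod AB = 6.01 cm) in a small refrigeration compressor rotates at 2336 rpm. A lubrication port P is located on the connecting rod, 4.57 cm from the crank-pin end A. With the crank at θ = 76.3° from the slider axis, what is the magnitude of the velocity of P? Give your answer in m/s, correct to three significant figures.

3.11

ω = 244.6 rad/s.  Crank-pin speed |V_A| = rω = 3.0823 m/s, perpendicular to OA.
Rod angle: sinφ = −(r/L) sinθ ⇒ φ = -11.753°; ω_rod = −rω cosθ/√(L²−r²sin²θ) = -12.407 rad/s.
V_P = V_A + ω_rod × AP, with AP = 0.0457 m along the rod.
Components: V_Px = −rω sinθ − a·ω_rod·sinφ = -3.1101 m/s;  V_Py = rω cosθ + a·ω_rod·cosφ = +0.17491 m/s.
|V_P| = √(V_Px² + V_Py²) = 3.115 m/s.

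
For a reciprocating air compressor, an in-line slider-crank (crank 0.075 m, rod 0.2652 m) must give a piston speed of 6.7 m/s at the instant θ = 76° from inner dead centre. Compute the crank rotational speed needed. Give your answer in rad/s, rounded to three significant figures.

86.0

For an in-line slider-crank, |v_piston| = rω|sinθ|·[1 + r cosθ/√(L² − r² sin²θ)].
With r = 0.075 m, L = 0.2652 m, θ = 76°: the bracketed kinematic factor |dx/dθ| = 0.07795 m.
ω = v/|dx/dθ| = 6.7/0.07795 = 85.953 rad/s.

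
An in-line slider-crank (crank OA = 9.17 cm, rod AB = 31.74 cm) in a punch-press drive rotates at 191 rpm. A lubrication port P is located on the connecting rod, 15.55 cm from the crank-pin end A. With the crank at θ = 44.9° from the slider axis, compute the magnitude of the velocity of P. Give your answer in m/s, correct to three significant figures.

1.57

ω = 20 rad/s.  Crank-pin speed |V_A| = rω = 1.8341 m/s, perpendicular to OA.
Rod angle: sinφ = −(r/L) sinθ ⇒ φ = -11.767°; ω_rod = −rω cosθ/√(L²−r²sin²θ) = -4.1811 rad/s.
V_P = V_A + ω_rod × AP, with AP = 0.1555 m along the rod.
Components: V_Px = −rω sinθ − a·ω_rod·sinφ = -1.4273 m/s;  V_Py = rω cosθ + a·ω_rod·cosφ = +0.66269 m/s.
|V_P| = √(V_Px² + V_Py²) = 1.5736 m/s.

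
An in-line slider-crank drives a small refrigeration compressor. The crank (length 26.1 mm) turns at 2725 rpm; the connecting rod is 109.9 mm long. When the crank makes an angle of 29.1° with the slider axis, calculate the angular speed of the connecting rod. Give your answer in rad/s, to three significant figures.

ω = 285.4 rad/s (converted from 2725 rpm).
The rod makes angle φ with the slider axis where L sinφ = r sinθ; differentiating, L cosφ·φ̇ = r ω cosθ.
L cosφ = √(L² − r² sin²θ) = 0.10916 m.
|ω_rod| = r ω |cosθ| / √(L² − r² sin²θ) = 0.0261·285.4·0.87377/0.10916 = 59.615 rad/s.

59.6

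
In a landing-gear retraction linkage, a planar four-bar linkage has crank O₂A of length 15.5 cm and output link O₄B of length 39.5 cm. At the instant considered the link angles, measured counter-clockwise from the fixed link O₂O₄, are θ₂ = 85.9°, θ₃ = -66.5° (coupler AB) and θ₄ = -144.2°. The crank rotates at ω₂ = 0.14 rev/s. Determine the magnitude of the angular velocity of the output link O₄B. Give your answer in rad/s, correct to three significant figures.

ω₂ = 0.8796 rad/s (from 0.14 rev/s).
Differentiating the loop-closure r₂e^{iθ₂}+r₃e^{iθ₃}=r₁+r₄e^{iθ₄} gives r₂ω₂e^{iθ₂}+r₃ω₃e^{iθ₃}=r₄ω₄e^{iθ₄}.
Eliminating the other unknown: ω₄ = r₂ω₂ sin(θ₂−θ₃) / [r₄ sin(θ₄−θ₃)].
Numerator sine = +0.46330; denominator sine = -0.97705.
Result = 0.155·0.8796·(+0.46330) / (0.395·(-0.97705)) = -0.16368 rad/s; magnitude 0.16368 rad/s.

0.164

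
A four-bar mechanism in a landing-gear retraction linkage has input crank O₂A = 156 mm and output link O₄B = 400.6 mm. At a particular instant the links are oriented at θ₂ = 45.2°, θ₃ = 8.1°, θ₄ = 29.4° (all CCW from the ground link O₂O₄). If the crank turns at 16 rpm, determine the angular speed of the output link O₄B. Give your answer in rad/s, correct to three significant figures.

ω₂ = 1.676 rad/s (from 16 rpm).
Differentiating the loop-closure r₂e^{iθ₂}+r₃e^{iθ₃}=r₁+r₄e^{iθ₄} gives r₂ω₂e^{iθ₂}+r₃ω₃e^{iθ₃}=r₄ω₄e^{iθ₄}.
Eliminating the other unknown: ω₄ = r₂ω₂ sin(θ₂−θ₃) / [r₄ sin(θ₄−θ₃)].
Numerator sine = +0.60321; denominator sine = +0.36325.
Result = 0.156·1.676·(+0.60321) / (0.4006·(+0.36325)) = +1.0835 rad/s; magnitude 1.0835 rad/s.

1.08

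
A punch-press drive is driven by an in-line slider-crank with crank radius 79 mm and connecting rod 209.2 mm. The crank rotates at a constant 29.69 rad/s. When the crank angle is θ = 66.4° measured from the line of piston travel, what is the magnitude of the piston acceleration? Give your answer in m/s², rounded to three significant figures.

ω = 29.69 rad/s
x(θ) = r cosθ + √(L² − r² sin²θ); with ω constant, a = ω²·d²x/dθ².
d²x/dθ² = −r cosθ − r²(cos2θ)/√u − r⁴ sin²2θ/(4u^{3/2}),  u = L² − r² sin²θ = 0.0385239 m².
Substituting r = 0.079 m, L = 0.2092 m, θ = 66.4°: d²x/dθ² = -0.010717 m.
a = ω²·d²x/dθ² = (29.69)²·(-0.010717) = -9.4466 m/s²;  |a| = 9.4466 m/s².

9.45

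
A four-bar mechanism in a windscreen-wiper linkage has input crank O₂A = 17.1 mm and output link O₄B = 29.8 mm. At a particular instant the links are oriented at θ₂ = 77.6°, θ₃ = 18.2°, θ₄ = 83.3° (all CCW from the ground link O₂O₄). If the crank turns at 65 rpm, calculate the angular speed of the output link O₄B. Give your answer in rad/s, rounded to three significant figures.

3.71

ω₂ = 6.807 rad/s (from 65 rpm).
Differentiating the loop-closure r₂e^{iθ₂}+r₃e^{iθ₃}=r₁+r₄e^{iθ₄} gives r₂ω₂e^{iθ₂}+r₃ω₃e^{iθ₃}=r₄ω₄e^{iθ₄}.
Eliminating the other unknown: ω₄ = r₂ω₂ sin(θ₂−θ₃) / [r₄ sin(θ₄−θ₃)].
Numerator sine = +0.86074; denominator sine = +0.90704.
Result = 0.0171·6.807·(+0.86074) / (0.0298·(+0.90704)) = +3.7065 rad/s; magnitude 3.7065 rad/s.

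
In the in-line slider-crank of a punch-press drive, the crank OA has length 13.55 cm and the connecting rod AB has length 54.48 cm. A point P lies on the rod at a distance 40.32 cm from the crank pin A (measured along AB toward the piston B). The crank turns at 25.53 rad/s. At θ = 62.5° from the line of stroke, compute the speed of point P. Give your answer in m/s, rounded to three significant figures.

ω = 25.53 rad/s.  Crank-pin speed |V_A| = rω = 3.4593 m/s, perpendicular to OA.
Rod angle: sinφ = −(r/L) sinθ ⇒ φ = -12.745°; ω_rod = −rω cosθ/√(L²−r²sin²θ) = -3.006 rad/s.
V_P = V_A + ω_rod × AP, with AP = 0.4032 m along the rod.
Components: V_Px = −rω sinθ − a·ω_rod·sinφ = -3.3358 m/s;  V_Py = rω cosθ + a·ω_rod·cosφ = +0.41517 m/s.
|V_P| = √(V_Px² + V_Py²) = 3.3616 m/s.

3.36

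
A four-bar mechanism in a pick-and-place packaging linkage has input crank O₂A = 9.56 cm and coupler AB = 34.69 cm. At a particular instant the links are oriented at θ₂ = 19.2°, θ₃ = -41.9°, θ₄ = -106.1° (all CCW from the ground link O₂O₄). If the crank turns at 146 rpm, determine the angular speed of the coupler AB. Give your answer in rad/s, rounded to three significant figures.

ω₂ = 15.29 rad/s (from 146 rpm).
Differentiating the loop-closure r₂e^{iθ₂}+r₃e^{iθ₃}=r₁+r₄e^{iθ₄} gives r₂ω₂e^{iθ₂}+r₃ω₃e^{iθ₃}=r₄ω₄e^{iθ₄}.
Eliminating the other unknown: ω₃ = r₂ω₂ sin(θ₄−θ₂) / [r₃ sin(θ₃−θ₄)].
Numerator sine = -0.81614; denominator sine = +0.90032.
Result = 0.0956·15.29·(-0.81614) / (0.3469·(+0.90032)) = -3.8195 rad/s; magnitude 3.8195 rad/s.

3.82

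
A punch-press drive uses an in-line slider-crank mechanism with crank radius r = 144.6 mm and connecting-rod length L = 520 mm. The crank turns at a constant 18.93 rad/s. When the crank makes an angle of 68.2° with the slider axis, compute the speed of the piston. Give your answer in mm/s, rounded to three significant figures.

2810

ω = 18.93 rad/s
For an in-line slider-crank, x = r cosθ + √(L² − r² sin²θ), so v = −rω sinθ·[1 + r cosθ/√(L² − r² sin²θ)].
With r = 0.1446 m, L = 0.52 m, θ = 68.2°: √(L² − r² sin²θ) = 0.50237 m.
v = −0.1446·18.93·0.92849·[1 + 0.1446·0.37137/0.50237] = -2.8132 m/s.
|v| = 2.8132 m/s = 2813.2 mm/s.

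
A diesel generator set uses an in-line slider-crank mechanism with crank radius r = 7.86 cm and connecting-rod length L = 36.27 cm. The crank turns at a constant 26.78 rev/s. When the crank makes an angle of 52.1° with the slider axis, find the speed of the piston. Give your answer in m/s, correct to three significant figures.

ω = 2π·26.8 = 168.3 rad/s
For an in-line slider-crank, x = r cosθ + √(L² − r² sin²θ), so v = −rω sinθ·[1 + r cosθ/√(L² − r² sin²θ)].
With r = 0.0786 m, L = 0.3627 m, θ = 52.1°: √(L² − r² sin²θ) = 0.35736 m.
v = −0.0786·168.3·0.78908·[1 + 0.0786·0.61429/0.35736] = -11.846 m/s.
|v| = 11.846 m/s.

11.8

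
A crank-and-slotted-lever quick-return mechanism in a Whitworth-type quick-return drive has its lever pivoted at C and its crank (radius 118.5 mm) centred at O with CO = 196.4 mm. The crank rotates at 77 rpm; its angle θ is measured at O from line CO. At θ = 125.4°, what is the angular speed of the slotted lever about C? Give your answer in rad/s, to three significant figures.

0.176

ω = 8.063 rad/s (from 77 rpm).
Crank pin A relative to C: A = (d + r cosθ, r sinθ); lever angle φ = atan2(r sinθ, d + r cosθ).
Differentiating tanφ: φ̇ = rω(d cosθ + r)/(d² + r² + 2dr cosθ).
d² + r² + 2dr cosθ = |CA|² = 0.0256515 m²;  d cosθ + r = +0.0047292 m.
|ω_lever| = |0.1185·8.063·+0.0047292| / 0.0256515 = 0.17616 rad/s.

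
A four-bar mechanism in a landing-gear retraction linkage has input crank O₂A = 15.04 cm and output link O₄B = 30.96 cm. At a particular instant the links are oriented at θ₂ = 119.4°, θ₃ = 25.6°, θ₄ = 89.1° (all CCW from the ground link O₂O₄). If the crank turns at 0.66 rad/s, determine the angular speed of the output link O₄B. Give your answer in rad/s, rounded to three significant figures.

0.357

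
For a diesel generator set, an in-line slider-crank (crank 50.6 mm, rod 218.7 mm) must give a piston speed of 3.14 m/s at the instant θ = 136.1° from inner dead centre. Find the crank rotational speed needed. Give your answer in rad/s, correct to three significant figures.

108

For an in-line slider-crank, |v_piston| = rω|sinθ|·[1 + r cosθ/√(L² − r² sin²θ)].
With r = 0.0506 m, L = 0.2187 m, θ = 136.1°: the bracketed kinematic factor |dx/dθ| = 0.02916 m.
ω = v/|dx/dθ| = 3.14/0.02916 = 107.68 rad/s.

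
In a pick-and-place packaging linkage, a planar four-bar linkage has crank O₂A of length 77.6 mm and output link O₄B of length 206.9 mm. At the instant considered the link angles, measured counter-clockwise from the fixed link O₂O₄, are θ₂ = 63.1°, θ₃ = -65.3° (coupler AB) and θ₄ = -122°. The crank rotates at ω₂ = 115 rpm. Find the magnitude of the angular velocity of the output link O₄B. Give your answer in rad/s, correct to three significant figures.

4.24

ω₂ = 12.04 rad/s (from 115 rpm).
Differentiating the loop-closure r₂e^{iθ₂}+r₃e^{iθ₃}=r₁+r₄e^{iθ₄} gives r₂ω₂e^{iθ₂}+r₃ω₃e^{iθ₃}=r₄ω₄e^{iθ₄}.
Eliminating the other unknown: ω₄ = r₂ω₂ sin(θ₂−θ₃) / [r₄ sin(θ₄−θ₃)].
Numerator sine = +0.78369; denominator sine = -0.83581.
Result = 0.0776·12.04·(+0.78369) / (0.2069·(-0.83581)) = -4.2351 rad/s; magnitude 4.2351 rad/s.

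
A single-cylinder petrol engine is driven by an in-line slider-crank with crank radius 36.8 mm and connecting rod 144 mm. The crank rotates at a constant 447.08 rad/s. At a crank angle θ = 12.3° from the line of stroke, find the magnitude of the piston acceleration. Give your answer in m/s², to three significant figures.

ω = 447.1 rad/s
x(θ) = r cosθ + √(L² − r² sin²θ); with ω constant, a = ω²·d²x/dθ².
d²x/dθ² = −r cosθ − r²(cos2θ)/√u − r⁴ sin²2θ/(4u^{3/2}),  u = L² − r² sin²θ = 0.0206745 m².
Substituting r = 0.0368 m, L = 0.144 m, θ = 12.3°: d²x/dθ² = -0.044546 m.
a = ω²·d²x/dθ² = (447.1)²·(-0.044546) = -8903.8 m/s²;  |a| = 8903.8 m/s².

8900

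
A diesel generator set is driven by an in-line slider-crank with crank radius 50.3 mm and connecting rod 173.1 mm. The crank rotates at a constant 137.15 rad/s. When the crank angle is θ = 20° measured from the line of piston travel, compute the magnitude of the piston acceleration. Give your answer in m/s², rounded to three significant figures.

ω = 137.2 rad/s
x(θ) = r cosθ + √(L² − r² sin²θ); with ω constant, a = ω²·d²x/dθ².
d²x/dθ² = −r cosθ − r²(cos2θ)/√u − r⁴ sin²2θ/(4u^{3/2}),  u = L² − r² sin²θ = 0.0296676 m².
Substituting r = 0.0503 m, L = 0.1731 m, θ = 20°: d²x/dθ² = -0.058648 m.
a = ω²·d²x/dθ² = (137.2)²·(-0.058648) = -1103.2 m/s²;  |a| = 1103.2 m/s².

1100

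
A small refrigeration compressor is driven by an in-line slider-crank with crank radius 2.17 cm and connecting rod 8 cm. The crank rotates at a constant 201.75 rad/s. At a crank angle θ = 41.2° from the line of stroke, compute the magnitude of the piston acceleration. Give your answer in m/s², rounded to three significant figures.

701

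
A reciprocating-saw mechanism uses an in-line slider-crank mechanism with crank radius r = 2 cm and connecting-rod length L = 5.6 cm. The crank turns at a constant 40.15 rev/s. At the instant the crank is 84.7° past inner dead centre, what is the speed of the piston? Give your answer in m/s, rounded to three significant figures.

5.20

ω = 2π·40.1 = 252.3 rad/s
For an in-line slider-crank, x = r cosθ + √(L² − r² sin²θ), so v = −rω sinθ·[1 + r cosθ/√(L² − r² sin²θ)].
With r = 0.02 m, L = 0.056 m, θ = 84.7°: √(L² − r² sin²θ) = 0.052339 m.
v = −0.02·252.3·0.99572·[1 + 0.02·0.09237/0.052339] = -5.2012 m/s.
|v| = 5.2012 m/s.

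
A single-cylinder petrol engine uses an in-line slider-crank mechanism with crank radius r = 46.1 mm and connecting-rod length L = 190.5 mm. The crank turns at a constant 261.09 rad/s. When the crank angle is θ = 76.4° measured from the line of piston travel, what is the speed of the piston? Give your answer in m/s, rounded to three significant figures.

12.4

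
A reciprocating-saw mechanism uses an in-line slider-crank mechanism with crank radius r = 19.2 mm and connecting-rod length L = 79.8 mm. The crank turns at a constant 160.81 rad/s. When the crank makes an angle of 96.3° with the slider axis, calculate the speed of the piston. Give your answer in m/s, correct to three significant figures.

ω = 160.8 rad/s
For an in-line slider-crank, x = r cosθ + √(L² − r² sin²θ), so v = −rω sinθ·[1 + r cosθ/√(L² − r² sin²θ)].
With r = 0.0192 m, L = 0.0798 m, θ = 96.3°: √(L² − r² sin²θ) = 0.077484 m.
v = −0.0192·160.8·0.99396·[1 + 0.0192·-0.10973/0.077484] = -2.9855 m/s.
|v| = 2.9855 m/s.

2.99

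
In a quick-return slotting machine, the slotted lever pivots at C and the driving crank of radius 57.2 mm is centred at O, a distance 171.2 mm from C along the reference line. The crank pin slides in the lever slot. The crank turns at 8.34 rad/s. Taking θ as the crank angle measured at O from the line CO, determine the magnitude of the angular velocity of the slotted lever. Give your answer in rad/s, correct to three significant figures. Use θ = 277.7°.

1.09

ω = 8.34 rad/s
Crank pin A relative to C: A = (d + r cosθ, r sinθ); lever angle φ = atan2(r sinθ, d + r cosθ).
Differentiating tanφ: φ̇ = rω(d cosθ + r)/(d² + r² + 2dr cosθ).
d² + r² + 2dr cosθ = |CA|² = 0.0352054 m²;  d cosθ + r = +0.080138 m.
|ω_lever| = |0.0572·8.34·+0.080138| / 0.0352054 = 1.0859 rad/s.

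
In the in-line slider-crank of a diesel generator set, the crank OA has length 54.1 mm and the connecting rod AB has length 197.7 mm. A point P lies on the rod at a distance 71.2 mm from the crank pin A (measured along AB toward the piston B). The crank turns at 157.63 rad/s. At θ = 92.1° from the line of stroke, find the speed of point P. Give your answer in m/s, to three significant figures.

8.49

ω = 157.6 rad/s.  Crank-pin speed |V_A| = rω = 8.5278 m/s, perpendicular to OA.
Rod angle: sinφ = −(r/L) sinθ ⇒ φ = -15.870°; ω_rod = −rω cosθ/√(L²−r²sin²θ) = +1.6433 rad/s.
V_P = V_A + ω_rod × AP, with AP = 0.0712 m along the rod.
Components: V_Px = −rω sinθ − a·ω_rod·sinφ = -8.4901 m/s;  V_Py = rω cosθ + a·ω_rod·cosφ = -0.19995 m/s.
|V_P| = √(V_Px² + V_Py²) = 8.4924 m/s.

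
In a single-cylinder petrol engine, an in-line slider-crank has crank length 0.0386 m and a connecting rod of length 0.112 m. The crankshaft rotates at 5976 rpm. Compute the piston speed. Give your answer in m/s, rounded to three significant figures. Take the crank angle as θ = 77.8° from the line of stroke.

ω = 2π·5976/60 = 625.8 rad/s
For an in-line slider-crank, x = r cosθ + √(L² − r² sin²θ), so v = −rω sinθ·[1 + r cosθ/√(L² − r² sin²θ)].
With r = 0.0386 m, L = 0.112 m, θ = 77.8°: √(L² − r² sin²θ) = 0.10545 m.
v = −0.0386·625.8·0.97742·[1 + 0.0386·0.21132/0.10545] = -25.437 m/s.
|v| = 25.437 m/s.

25.4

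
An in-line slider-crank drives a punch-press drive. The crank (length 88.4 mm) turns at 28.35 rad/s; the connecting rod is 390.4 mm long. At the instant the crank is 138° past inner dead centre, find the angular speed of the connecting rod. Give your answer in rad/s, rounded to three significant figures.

4.83

ω = 28.35 rad/s
The rod makes angle φ with the slider axis where L sinφ = r sinθ; differentiating, L cosφ·φ̇ = r ω cosθ.
L cosφ = √(L² − r² sin²θ) = 0.38589 m.
|ω_rod| = r ω |cosθ| / √(L² − r² sin²θ) = 0.0884·28.35·0.74314/0.38589 = 4.8263 rad/s.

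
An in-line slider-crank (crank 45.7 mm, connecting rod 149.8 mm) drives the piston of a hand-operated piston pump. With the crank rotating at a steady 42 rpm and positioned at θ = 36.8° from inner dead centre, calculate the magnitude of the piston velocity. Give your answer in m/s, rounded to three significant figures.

0.150

ω = 2π·42/60 = 4.398 rad/s
For an in-line slider-crank, x = r cosθ + √(L² − r² sin²θ), so v = −rω sinθ·[1 + r cosθ/√(L² − r² sin²θ)].
With r = 0.0457 m, L = 0.1498 m, θ = 36.8°: √(L² − r² sin²θ) = 0.14728 m.
v = −0.0457·4.398·0.59902·[1 + 0.0457·0.80073/0.14728] = -0.15032 m/s.
|v| = 0.15032 m/s.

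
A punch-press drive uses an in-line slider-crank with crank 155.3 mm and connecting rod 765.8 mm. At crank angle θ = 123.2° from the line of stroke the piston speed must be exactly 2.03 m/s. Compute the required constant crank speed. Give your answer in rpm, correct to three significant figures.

For an in-line slider-crank, |v_piston| = rω|sinθ|·[1 + r cosθ/√(L² − r² sin²θ)].
With r = 0.1553 m, L = 0.7658 m, θ = 123.2°: the bracketed kinematic factor |dx/dθ| = 0.11531 m.
ω = v/|dx/dθ| = 2.03/0.11531 = 17.605 rad/s.
N = 60ω/(2π) = 168.12 rpm.

168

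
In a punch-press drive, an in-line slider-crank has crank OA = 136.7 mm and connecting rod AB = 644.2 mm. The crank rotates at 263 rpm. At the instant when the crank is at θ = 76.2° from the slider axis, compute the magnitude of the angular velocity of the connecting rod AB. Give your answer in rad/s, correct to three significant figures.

ω = 27.54 rad/s (converted from 263 rpm).
The rod makes angle φ with the slider axis where L sinφ = r sinθ; differentiating, L cosφ·φ̇ = r ω cosθ.
L cosφ = √(L² − r² sin²θ) = 0.63037 m.
|ω_rod| = r ω |cosθ| / √(L² − r² sin²θ) = 0.1367·27.54·0.23853/0.63037 = 1.4246 rad/s.

1.42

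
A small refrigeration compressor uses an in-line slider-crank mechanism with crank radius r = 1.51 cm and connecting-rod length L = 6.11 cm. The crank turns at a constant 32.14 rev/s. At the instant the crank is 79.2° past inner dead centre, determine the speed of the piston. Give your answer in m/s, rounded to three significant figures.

3.14

ω = 2π·32.1 = 201.9 rad/s
For an in-line slider-crank, x = r cosθ + √(L² − r² sin²θ), so v = −rω sinθ·[1 + r cosθ/√(L² − r² sin²θ)].
With r = 0.0151 m, L = 0.0611 m, θ = 79.2°: √(L² − r² sin²θ) = 0.059272 m.
v = −0.0151·201.9·0.98229·[1 + 0.0151·0.18738/0.059272] = -3.1383 m/s.
|v| = 3.1383 m/s.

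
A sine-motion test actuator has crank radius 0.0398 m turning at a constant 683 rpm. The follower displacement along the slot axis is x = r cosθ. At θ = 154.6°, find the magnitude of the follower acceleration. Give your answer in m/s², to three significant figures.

ω = 71.52 rad/s (from 683 rpm).
x = r cosθ ⇒ ẍ = −rω² cosθ (ω constant).
|a| = rω²|cosθ| = 0.0398·(71.52)²·|cos 154.6°| = 183.92 m/s².

184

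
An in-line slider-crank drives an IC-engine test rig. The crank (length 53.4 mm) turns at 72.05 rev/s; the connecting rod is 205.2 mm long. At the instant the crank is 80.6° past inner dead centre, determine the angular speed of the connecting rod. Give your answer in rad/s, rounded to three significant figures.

ω = 452.7 rad/s (converted from 72.05 rev/s).
The rod makes angle φ with the slider axis where L sinφ = r sinθ; differentiating, L cosφ·φ̇ = r ω cosθ.
L cosφ = √(L² − r² sin²θ) = 0.19832 m.
|ω_rod| = r ω |cosθ| / √(L² − r² sin²θ) = 0.0534·452.7·0.16333/0.19832 = 19.909 rad/s.

19.9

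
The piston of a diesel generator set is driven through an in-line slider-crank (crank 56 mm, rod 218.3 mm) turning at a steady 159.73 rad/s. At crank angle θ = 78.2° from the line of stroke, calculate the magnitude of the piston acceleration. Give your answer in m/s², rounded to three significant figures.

ω = 159.7 rad/s
x(θ) = r cosθ + √(L² − r² sin²θ); with ω constant, a = ω²·d²x/dθ².
d²x/dθ² = −r cosθ − r²(cos2θ)/√u − r⁴ sin²2θ/(4u^{3/2}),  u = L² − r² sin²θ = 0.04465 m².
Substituting r = 0.056 m, L = 0.2183 m, θ = 78.2°: d²x/dθ² = +0.0021063 m.
a = ω²·d²x/dθ² = (159.7)²·(+0.0021063) = +53.738 m/s²;  |a| = 53.738 m/s².

53.7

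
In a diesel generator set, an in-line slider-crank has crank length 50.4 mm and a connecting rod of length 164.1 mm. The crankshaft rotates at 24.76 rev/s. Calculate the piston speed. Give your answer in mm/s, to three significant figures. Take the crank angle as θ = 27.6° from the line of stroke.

ω = 2π·24.8 = 155.6 rad/s
For an in-line slider-crank, x = r cosθ + √(L² − r² sin²θ), so v = −rω sinθ·[1 + r cosθ/√(L² − r² sin²θ)].
With r = 0.0504 m, L = 0.1641 m, θ = 27.6°: √(L² − r² sin²θ) = 0.16243 m.
v = −0.0504·155.6·0.46330·[1 + 0.0504·0.88620/0.16243] = -4.6315 m/s.
|v| = 4.6315 m/s = 4631.5 mm/s.

4630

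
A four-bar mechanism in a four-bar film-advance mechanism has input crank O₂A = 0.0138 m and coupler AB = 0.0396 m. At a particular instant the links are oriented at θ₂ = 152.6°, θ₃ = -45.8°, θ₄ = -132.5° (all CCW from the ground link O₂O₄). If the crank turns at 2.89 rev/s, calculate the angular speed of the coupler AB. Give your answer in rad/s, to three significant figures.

ω₂ = 18.16 rad/s (from 2.89 rev/s).
Differentiating the loop-closure r₂e^{iθ₂}+r₃e^{iθ₃}=r₁+r₄e^{iθ₄} gives r₂ω₂e^{iθ₂}+r₃ω₃e^{iθ₃}=r₄ω₄e^{iθ₄}.
Eliminating the other unknown: ω₃ = r₂ω₂ sin(θ₄−θ₂) / [r₃ sin(θ₃−θ₄)].
Numerator sine = +0.96547; denominator sine = +0.99834.
Result = 0.0138·18.16·(+0.96547) / (0.0396·(+0.99834)) = +6.1196 rad/s; magnitude 6.1196 rad/s.

6.12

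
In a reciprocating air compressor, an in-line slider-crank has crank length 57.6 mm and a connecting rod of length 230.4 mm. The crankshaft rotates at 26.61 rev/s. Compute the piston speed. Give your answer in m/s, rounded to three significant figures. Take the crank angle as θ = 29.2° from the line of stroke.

ω = 2π·26.6 = 167.2 rad/s
For an in-line slider-crank, x = r cosθ + √(L² − r² sin²θ), so v = −rω sinθ·[1 + r cosθ/√(L² − r² sin²θ)].
With r = 0.0576 m, L = 0.2304 m, θ = 29.2°: √(L² − r² sin²θ) = 0.22868 m.
v = −0.0576·167.2·0.48786·[1 + 0.0576·0.87292/0.22868] = -5.7313 m/s.
|v| = 5.7313 m/s.

5.73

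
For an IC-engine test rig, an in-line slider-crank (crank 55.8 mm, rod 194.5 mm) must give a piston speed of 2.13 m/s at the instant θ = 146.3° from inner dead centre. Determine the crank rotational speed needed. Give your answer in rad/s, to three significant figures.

For an in-line slider-crank, |v_piston| = rω|sinθ|·[1 + r cosθ/√(L² − r² sin²θ)].
With r = 0.0558 m, L = 0.1945 m, θ = 146.3°: the bracketed kinematic factor |dx/dθ| = 0.023475 m.
ω = v/|dx/dθ| = 2.13/0.023475 = 90.734 rad/s.

90.7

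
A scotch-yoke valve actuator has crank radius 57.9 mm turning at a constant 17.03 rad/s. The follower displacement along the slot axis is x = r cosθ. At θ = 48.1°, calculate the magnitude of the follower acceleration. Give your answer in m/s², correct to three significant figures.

ω = 17.03 rad/s
x = r cosθ ⇒ ẍ = −rω² cosθ (ω constant).
|a| = rω²|cosθ| = 0.0579·(17.03)²·|cos 48.1°| = 11.214 m/s².

11.2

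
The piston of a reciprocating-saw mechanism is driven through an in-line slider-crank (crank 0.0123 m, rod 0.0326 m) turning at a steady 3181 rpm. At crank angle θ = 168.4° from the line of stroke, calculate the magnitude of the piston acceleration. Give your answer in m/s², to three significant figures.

859

ω = 2π·3181/60 = 333.1 rad/s
x(θ) = r cosθ + √(L² − r² sin²θ); with ω constant, a = ω²·d²x/dθ².
d²x/dθ² = −r cosθ − r²(cos2θ)/√u − r⁴ sin²2θ/(4u^{3/2}),  u = L² − r² sin²θ = 0.00105664 m².
Substituting r = 0.0123 m, L = 0.0326 m, θ = 168.4°: d²x/dθ² = +0.0077451 m.
a = ω²·d²x/dθ² = (333.1)²·(+0.0077451) = +859.43 m/s²;  |a| = 859.43 m/s².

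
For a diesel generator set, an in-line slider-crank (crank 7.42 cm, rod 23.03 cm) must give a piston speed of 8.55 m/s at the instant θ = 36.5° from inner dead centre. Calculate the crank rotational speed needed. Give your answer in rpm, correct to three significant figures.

For an in-line slider-crank, |v_piston| = rω|sinθ|·[1 + r cosθ/√(L² − r² sin²θ)].
With r = 0.0742 m, L = 0.2303 m, θ = 36.5°: the bracketed kinematic factor |dx/dθ| = 0.055783 m.
ω = v/|dx/dθ| = 8.55/0.055783 = 153.27 rad/s.
N = 60ω/(2π) = 1463.7 rpm.

1460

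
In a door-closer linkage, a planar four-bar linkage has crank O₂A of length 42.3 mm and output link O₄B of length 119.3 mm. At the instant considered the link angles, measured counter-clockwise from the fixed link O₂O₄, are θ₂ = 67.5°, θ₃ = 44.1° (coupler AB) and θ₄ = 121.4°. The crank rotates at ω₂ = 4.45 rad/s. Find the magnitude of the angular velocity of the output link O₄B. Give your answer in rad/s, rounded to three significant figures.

0.642

ω₂ = 4.45 rad/s
Differentiating the loop-closure r₂e^{iθ₂}+r₃e^{iθ₃}=r₁+r₄e^{iθ₄} gives r₂ω₂e^{iθ₂}+r₃ω₃e^{iθ₃}=r₄ω₄e^{iθ₄}.
Eliminating the other unknown: ω₄ = r₂ω₂ sin(θ₂−θ₃) / [r₄ sin(θ₄−θ₃)].
Numerator sine = +0.39715; denominator sine = +0.97553.
Result = 0.0423·4.45·(+0.39715) / (0.1193·(+0.97553)) = +0.64235 rad/s; magnitude 0.64235 rad/s.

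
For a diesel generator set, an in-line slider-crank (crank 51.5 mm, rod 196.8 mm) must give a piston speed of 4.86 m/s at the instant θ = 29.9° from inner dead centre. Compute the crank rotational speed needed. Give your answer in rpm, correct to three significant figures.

1470

For an in-line slider-crank, |v_piston| = rω|sinθ|·[1 + r cosθ/√(L² − r² sin²θ)].
With r = 0.0515 m, L = 0.1968 m, θ = 29.9°: the bracketed kinematic factor |dx/dθ| = 0.031546 m.
ω = v/|dx/dθ| = 4.86/0.031546 = 154.06 rad/s.
N = 60ω/(2π) = 1471.2 rpm.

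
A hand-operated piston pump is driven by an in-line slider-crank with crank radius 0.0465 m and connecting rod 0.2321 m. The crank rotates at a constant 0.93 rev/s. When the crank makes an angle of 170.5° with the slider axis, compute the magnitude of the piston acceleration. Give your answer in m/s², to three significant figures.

ω = 2π·0.93 = 5.843 rad/s
x(θ) = r cosθ + √(L² − r² sin²θ); with ω constant, a = ω²·d²x/dθ².
d²x/dθ² = −r cosθ − r²(cos2θ)/√u − r⁴ sin²2θ/(4u^{3/2}),  u = L² − r² sin²θ = 0.0538115 m².
Substituting r = 0.0465 m, L = 0.2321 m, θ = 170.5°: d²x/dθ² = +0.037039 m.
a = ω²·d²x/dθ² = (5.843)²·(+0.037039) = +1.2647 m/s²;  |a| = 1.2647 m/s².

1.26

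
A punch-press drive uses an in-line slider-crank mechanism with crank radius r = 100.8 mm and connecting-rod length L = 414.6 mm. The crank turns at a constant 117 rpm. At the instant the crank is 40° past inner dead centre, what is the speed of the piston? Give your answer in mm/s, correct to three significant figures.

944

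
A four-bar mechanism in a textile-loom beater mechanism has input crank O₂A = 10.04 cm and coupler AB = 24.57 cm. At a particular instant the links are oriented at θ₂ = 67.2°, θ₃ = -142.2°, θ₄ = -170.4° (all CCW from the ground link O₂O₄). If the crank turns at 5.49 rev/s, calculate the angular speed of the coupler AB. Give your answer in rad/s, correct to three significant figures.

25.2

ω₂ = 34.49 rad/s (from 5.49 rev/s).
Differentiating the loop-closure r₂e^{iθ₂}+r₃e^{iθ₃}=r₁+r₄e^{iθ₄} gives r₂ω₂e^{iθ₂}+r₃ω₃e^{iθ₃}=r₄ω₄e^{iθ₄}.
Eliminating the other unknown: ω₃ = r₂ω₂ sin(θ₄−θ₂) / [r₃ sin(θ₃−θ₄)].
Numerator sine = +0.84433; denominator sine = +0.47255.
Result = 0.1004·34.49·(+0.84433) / (0.2457·(+0.47255)) = +25.185 rad/s; magnitude 25.185 rad/s.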